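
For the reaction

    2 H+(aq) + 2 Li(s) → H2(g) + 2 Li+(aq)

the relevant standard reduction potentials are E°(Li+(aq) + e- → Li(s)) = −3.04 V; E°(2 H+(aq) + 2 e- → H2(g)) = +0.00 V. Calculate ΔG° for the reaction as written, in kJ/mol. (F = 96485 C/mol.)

−587 kJ/mol

In the reaction as written H+(aq) is reduced, so the 2H⁺/H₂ couple is the cathode and Li⁺/Li is the anode.
E°cell = +0.00 − (−3.04) = +3.04 V; balancing electrons gives n = 2.
ΔG° = −nFE°cell = −(2)(96485)(+3.04) J/mol = −587 kJ/mol.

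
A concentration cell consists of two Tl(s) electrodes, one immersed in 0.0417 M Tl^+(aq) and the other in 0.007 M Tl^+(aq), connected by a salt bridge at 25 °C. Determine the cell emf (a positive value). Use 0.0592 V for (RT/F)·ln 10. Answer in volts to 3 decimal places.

For a concentration cell E°cell = 0, since both electrodes use the same couple.
The compartment with the higher Tl^+(aq) concentration (0.0417 M) acts as the cathode; ions are reduced there and produced at the dilute (0.007 M) anode.
With n = 1, Ecell = −(0.0592/1)·log([dilute]/[conc]) = −(0.0592/1)·log(0.007/0.0417) = +0.046 V.

0.046 V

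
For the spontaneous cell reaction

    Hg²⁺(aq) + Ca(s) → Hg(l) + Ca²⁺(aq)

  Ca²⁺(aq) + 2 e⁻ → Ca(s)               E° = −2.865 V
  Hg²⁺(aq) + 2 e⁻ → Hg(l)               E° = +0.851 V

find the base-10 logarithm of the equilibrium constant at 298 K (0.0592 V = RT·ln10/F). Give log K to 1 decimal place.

log K = 125.5

The Hg²⁺/Hg couple is reduced (cathode); E°cell = +0.851 − (−2.865) = +3.716 V with n = 2.
At equilibrium E = 0, so log K = nE°cell / 0.0592 = (2)(+3.716) / 0.0592 = 125.5.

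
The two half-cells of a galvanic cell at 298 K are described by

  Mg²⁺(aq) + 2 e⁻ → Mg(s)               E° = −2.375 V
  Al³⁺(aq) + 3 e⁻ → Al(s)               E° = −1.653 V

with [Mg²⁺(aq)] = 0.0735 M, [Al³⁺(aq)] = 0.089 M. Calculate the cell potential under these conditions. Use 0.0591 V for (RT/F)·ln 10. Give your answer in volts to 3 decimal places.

+0.735 V

Al³⁺/Al is reduced (cathode, E° = −1.653 V) and Mg²⁺/Mg is oxidized (anode).
E°cell = −1.653 − (−2.375) = +0.722 V, with n = 6 electrons transferred.
The balanced reaction is 2 Al³⁺(aq) + 3 Mg(s) → 2 Al(s) + 3 Mg²⁺(aq), so Q = [Mg²⁺(aq)]^3 / [Al³⁺(aq)]^2 = 0.0501 and log Q = −1.300.
By the Nernst equation, E = +0.722 − (0.0591/6)·(−1.300) = +0.735 V.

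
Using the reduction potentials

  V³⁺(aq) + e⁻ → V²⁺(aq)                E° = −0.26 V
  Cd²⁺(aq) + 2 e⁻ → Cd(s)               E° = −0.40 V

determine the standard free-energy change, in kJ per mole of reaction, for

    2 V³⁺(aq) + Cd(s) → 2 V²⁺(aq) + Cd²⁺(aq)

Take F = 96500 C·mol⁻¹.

−27.0 kJ/mol

In the reaction as written V³⁺(aq) is reduced, so the V³⁺/V²⁺ couple is the cathode and Cd²⁺/Cd is the anode.
E°cell = −0.26 − (−0.40) = +0.14 V; balancing electrons gives n = 2.
ΔG° = −nFE°cell = −(2)(96500)(+0.14) J/mol = −27.0 kJ/mol.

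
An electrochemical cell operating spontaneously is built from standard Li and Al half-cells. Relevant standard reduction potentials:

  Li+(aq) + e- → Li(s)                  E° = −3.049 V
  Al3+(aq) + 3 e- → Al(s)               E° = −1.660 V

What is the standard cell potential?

Of the two couples in this cell, the one with the more positive reduction potential is reduced at the cathode: here that is Al³⁺/Al (−1.660 V); Li⁺/Li (−3.049 V) is the anode.
E°cell = E°(cathode) − E°(anode) = −1.660 − (−3.049) = +1.389 V.

+1.389 V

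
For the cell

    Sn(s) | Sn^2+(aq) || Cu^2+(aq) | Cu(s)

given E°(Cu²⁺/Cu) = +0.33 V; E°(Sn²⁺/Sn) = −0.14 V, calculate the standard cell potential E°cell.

+0.47 V

By convention the left-hand electrode in cell notation is the anode (oxidation) and the right-hand electrode is the cathode (reduction).
E°cell = E°(right) − E°(left) = +0.33 − (−0.14) = +0.47 V.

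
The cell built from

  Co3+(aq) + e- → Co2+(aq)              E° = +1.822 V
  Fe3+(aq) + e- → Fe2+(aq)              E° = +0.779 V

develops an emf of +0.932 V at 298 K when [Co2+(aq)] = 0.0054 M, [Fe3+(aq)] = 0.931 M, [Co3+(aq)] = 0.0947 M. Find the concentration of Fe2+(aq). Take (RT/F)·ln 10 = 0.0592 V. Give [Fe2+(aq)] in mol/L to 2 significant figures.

With Co³⁺/Co²⁺ at the cathode and Fe³⁺/Fe²⁺ at the anode, E°cell = +1.822 − (+0.779) = +1.043 V (n = 1).
From the Nernst equation, log Q = n(E° − E)/0.0592 = 1·(+1.043 − (+0.932))/0.0592 = 1.875.
Balancing electrons gives Co3+(aq) + Fe2+(aq) → Co2+(aq) + Fe3+(aq); thus Q = ([Co2+(aq)]·[Fe3+(aq)]) / ([Co3+(aq)]·[Fe2+(aq)]).
Isolating [Fe2+(aq)] in Q = 10^{1.875} yields log [Fe2+(aq)] = −3.150, i.e. 0.00071 M.

0.00071 M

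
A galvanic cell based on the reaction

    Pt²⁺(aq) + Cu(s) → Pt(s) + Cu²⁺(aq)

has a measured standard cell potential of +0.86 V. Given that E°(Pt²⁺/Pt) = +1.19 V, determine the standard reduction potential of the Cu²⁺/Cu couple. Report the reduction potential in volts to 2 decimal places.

In the reaction as written the Pt²⁺/Pt couple is reduced (cathode) and Cu²⁺/Cu is oxidized (anode), so E°cell = E°(Pt²⁺/Pt) − E°(Cu²⁺/Cu).
E°(Cu²⁺/Cu) = E°(cathode) − E°cell = +1.19 − (+0.86) = +0.33 V.

+0.33 V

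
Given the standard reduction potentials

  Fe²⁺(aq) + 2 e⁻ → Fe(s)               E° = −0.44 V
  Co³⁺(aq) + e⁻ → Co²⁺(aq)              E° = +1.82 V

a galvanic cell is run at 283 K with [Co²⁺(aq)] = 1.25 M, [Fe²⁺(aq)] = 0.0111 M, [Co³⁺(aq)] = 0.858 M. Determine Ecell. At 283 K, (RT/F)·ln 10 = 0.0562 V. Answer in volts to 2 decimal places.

Co³⁺/Co²⁺ is reduced (cathode, E° = +1.82 V) and Fe²⁺/Fe is oxidized (anode).
E°cell = +1.82 − (−0.44) = +2.26 V, with n = 2 electrons transferred.
The balanced reaction is 2 Co³⁺(aq) + Fe(s) → 2 Co²⁺(aq) + Fe²⁺(aq), so Q = ([Co²⁺(aq)]^2·[Fe²⁺(aq)]) / [Co³⁺(aq)]^2 = 0.0236 and log Q = −1.628.
Applying E = E° − (RT ln10/nF)·log Q gives +2.26 − (0.0562/2)(−1.628) = +2.31 V.

+2.31 V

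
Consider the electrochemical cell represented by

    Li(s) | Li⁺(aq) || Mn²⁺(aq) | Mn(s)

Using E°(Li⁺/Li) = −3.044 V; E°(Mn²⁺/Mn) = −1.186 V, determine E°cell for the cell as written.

By convention the left-hand electrode in cell notation is the anode (oxidation) and the right-hand electrode is the cathode (reduction).
E°cell = E°(right) − E°(left) = −1.186 − (−3.044) = +1.858 V.

+1.858 V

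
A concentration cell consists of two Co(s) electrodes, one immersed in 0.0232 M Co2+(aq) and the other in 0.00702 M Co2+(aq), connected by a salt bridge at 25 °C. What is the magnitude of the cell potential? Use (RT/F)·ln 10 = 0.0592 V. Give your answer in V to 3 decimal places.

0.015 V

For a concentration cell E°cell = 0, since both electrodes use the same couple.
The compartment with the higher Co2+(aq) concentration (0.0232 M) acts as the cathode; ions are reduced there and produced at the dilute (0.00702 M) anode.
With n = 2, Ecell = −(0.0592/2)·log([dilute]/[conc]) = −(0.0592/2)·log(0.00702/0.0232) = +0.015 V.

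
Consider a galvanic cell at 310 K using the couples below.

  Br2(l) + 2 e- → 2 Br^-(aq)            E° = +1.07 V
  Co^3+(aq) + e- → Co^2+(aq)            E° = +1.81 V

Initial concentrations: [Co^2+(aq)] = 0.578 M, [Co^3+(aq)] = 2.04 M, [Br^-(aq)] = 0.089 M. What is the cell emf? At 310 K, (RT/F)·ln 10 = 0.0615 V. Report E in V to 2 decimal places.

+0.71 V

The Co³⁺/Co²⁺ couple has the more positive E°, so it is the cathode; Br₂/Br⁻ is the anode.
E°cell = E°cat − E°an = +1.81 − (+1.07) = +0.74 V; n = 2.
Balancing gives 2 Co^3+(aq) + 2 Br^-(aq) → 2 Co^2+(aq) + Br2(l); hence Q = [Co^2+(aq)]^2 / ([Co^3+(aq)]^2·[Br^-(aq)]^2) = 10.1 (log Q = 1.006).
E = E° − (0.0615/n)·log Q = +0.74 − (0.0615/2)(1.006) = +0.71 V.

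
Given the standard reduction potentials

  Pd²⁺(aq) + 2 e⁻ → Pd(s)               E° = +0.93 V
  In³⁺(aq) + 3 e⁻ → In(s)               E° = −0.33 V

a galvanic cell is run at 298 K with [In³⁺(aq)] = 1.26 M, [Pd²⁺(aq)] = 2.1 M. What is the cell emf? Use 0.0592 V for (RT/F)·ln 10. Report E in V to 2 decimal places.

+1.27 V

Since E°(Pd²⁺/Pd) > E°(In³⁺/In), Pd²⁺/Pd serves as the cathode.
E°cell = E°cat − E°an = +0.93 − (−0.33) = +1.26 V; n = 6.
Balancing gives 3 Pd²⁺(aq) + 2 In(s) → 3 Pd(s) + 2 In³⁺(aq); hence Q = [In³⁺(aq)]^2 / [Pd²⁺(aq)]^3 = 0.171 (log Q = −0.766).
Applying E = E° − (RT ln10/nF)·log Q gives +1.26 − (0.0592/6)(−0.766) = +1.27 V.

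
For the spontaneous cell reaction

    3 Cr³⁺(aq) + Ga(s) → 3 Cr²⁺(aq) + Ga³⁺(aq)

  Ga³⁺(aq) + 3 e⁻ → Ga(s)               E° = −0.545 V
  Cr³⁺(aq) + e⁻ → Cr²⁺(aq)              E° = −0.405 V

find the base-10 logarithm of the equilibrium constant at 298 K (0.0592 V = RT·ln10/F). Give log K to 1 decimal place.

The Cr³⁺/Cr²⁺ couple is reduced (cathode); E°cell = −0.405 − (−0.545) = +0.140 V with n = 3.
At equilibrium E = 0, so log K = nE°cell / 0.0592 = (3)(+0.140) / 0.0592 = 7.1.

log K = 7.1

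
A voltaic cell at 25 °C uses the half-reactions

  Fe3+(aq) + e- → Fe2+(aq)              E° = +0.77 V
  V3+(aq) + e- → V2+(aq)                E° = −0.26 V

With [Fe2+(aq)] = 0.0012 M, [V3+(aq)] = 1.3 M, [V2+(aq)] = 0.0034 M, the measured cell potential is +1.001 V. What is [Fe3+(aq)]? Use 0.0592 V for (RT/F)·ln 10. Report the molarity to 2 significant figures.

The Fe³⁺/Fe²⁺ couple has the larger reduction potential, so it is the cathode: E°cell = +0.77 − (−0.26) = +1.03 V and n = 1.
Rearranging E = E° − (0.0592/n)·log Q gives log Q = 1(+1.03 − (+1.001))/0.0592 = 0.490.
The balanced reaction is Fe3+(aq) + V2+(aq) → Fe2+(aq) + V3+(aq), so Q = ([Fe2+(aq)]·[V3+(aq)]) / ([Fe3+(aq)]·[V2+(aq)]).
Solving for the unknown gives log [Fe3+(aq)] = −0.828, so [Fe3+(aq)] ≈ 0.15 M.

0.15 M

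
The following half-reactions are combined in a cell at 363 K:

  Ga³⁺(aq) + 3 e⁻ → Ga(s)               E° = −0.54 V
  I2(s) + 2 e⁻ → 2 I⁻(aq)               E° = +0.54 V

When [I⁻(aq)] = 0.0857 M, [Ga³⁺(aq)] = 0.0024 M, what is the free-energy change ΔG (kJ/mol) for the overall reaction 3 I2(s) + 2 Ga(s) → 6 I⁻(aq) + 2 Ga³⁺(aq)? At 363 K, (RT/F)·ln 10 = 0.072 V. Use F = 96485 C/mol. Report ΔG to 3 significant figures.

With I₂/I⁻ reduced at the cathode, E°cell = +0.54 − (−0.54) = +1.08 V and n = 6.
Here Q = [I⁻(aq)]^6·[Ga³⁺(aq)]^2 = 2.28×10^−12 (log Q = −11.642), giving E = +1.08 − (0.072/6)·(−11.642) = +1.2197 V.
ΔG = −nFE = −(6)(96485)(+1.2197) J/mol = −706 kJ/mol.

−706 kJ/mol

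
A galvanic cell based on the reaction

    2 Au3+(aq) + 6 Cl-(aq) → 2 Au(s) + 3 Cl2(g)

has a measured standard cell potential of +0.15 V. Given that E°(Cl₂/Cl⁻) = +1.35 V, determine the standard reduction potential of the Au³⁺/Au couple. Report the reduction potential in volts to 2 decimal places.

In the reaction as written the Au³⁺/Au couple is reduced (cathode) and Cl₂/Cl⁻ is oxidized (anode), so E°cell = E°(Au³⁺/Au) − E°(Cl₂/Cl⁻).
E°(Au³⁺/Au) = E°cell + E°(anode) = +0.15 + (+1.35) = +1.50 V.

+1.50 V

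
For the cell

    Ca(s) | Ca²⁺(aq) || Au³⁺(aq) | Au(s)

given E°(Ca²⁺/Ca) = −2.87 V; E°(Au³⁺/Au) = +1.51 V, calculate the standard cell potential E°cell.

By convention the left-hand electrode in cell notation is the anode (oxidation) and the right-hand electrode is the cathode (reduction).
E°cell = E°(right) − E°(left) = +1.51 − (−2.87) = +4.38 V.

+4.38 V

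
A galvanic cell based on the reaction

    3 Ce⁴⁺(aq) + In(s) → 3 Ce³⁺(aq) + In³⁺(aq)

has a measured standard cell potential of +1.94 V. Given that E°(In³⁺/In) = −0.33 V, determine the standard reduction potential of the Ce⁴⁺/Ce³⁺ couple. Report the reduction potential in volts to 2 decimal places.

+1.61 V

In the reaction as written the Ce⁴⁺/Ce³⁺ couple is reduced (cathode) and In³⁺/In is oxidized (anode), so E°cell = E°(Ce⁴⁺/Ce³⁺) − E°(In³⁺/In).
E°(Ce⁴⁺/Ce³⁺) = E°cell + E°(anode) = +1.94 + (−0.33) = +1.61 V.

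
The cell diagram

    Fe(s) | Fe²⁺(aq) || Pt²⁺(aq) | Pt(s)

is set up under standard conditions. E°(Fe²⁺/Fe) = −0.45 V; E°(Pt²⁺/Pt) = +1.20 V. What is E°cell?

+1.65 V

By convention the left-hand electrode in cell notation is the anode (oxidation) and the right-hand electrode is the cathode (reduction).
E°cell = E°(right) − E°(left) = +1.20 − (−0.45) = +1.65 V.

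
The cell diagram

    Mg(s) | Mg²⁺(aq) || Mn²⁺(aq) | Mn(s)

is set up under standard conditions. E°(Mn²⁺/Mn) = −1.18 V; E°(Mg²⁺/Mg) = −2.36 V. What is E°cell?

By convention the left-hand electrode in cell notation is the anode (oxidation) and the right-hand electrode is the cathode (reduction).
E°cell = E°(right) − E°(left) = −1.18 − (−2.36) = +1.18 V.

+1.18 V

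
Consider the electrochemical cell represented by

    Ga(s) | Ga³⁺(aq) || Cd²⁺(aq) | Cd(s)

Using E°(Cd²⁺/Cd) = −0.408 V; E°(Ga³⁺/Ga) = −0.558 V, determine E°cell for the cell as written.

+0.150 V

By convention the left-hand electrode in cell notation is the anode (oxidation) and the right-hand electrode is the cathode (reduction).
E°cell = E°(right) − E°(left) = −0.408 − (−0.558) = +0.150 V.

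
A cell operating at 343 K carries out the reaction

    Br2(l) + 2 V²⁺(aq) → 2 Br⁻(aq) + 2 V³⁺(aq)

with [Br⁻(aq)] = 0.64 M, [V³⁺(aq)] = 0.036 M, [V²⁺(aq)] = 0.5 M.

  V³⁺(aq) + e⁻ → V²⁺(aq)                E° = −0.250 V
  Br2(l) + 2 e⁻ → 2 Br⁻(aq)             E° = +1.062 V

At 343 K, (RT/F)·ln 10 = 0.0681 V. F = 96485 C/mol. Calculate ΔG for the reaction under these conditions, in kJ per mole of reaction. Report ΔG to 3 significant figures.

E°cell = +1.062 − (−0.250) = +1.312 V; the balanced reaction transfers n = 2 electrons.
Here Q = ([Br⁻(aq)]^2·[V³⁺(aq)]^2) / [V²⁺(aq)]^2 = 0.00212 (log Q = −2.673), giving E = +1.312 − (0.0681/2)·(−2.673) = +1.4030 V.
Finally ΔG = −nFE = −(2)(96485 C/mol)(+1.4030 V) = −271 kJ/mol.

−271 kJ/mol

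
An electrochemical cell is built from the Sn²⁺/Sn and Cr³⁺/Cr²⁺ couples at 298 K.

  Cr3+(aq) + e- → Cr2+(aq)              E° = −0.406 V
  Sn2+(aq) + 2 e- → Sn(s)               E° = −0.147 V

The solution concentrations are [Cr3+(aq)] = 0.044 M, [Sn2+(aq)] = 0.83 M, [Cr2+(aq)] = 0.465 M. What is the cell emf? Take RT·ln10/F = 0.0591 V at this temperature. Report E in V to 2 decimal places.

+0.32 V

Since E°(Sn²⁺/Sn) > E°(Cr³⁺/Cr²⁺), Sn²⁺/Sn serves as the cathode.
E°cell = E°cat − E°an = −0.147 − (−0.406) = +0.259 V; n = 2.
The balanced reaction is Sn2+(aq) + 2 Cr2+(aq) → Sn(s) + 2 Cr3+(aq), so Q = [Cr3+(aq)]^2 / ([Sn2+(aq)]·[Cr2+(aq)]^2) = 0.0108 and log Q = −1.967.
By the Nernst equation, E = +0.259 − (0.0591/2)·(−1.967) = +0.32 V.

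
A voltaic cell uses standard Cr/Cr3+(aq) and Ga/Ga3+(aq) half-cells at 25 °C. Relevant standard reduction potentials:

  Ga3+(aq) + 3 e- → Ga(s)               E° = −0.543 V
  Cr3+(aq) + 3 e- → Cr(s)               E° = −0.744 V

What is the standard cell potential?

The Ga³⁺/Ga couple has the higher E°, so Ga ion is reduced (cathode) and Cr is oxidized (anode).
E°cell = E°(cathode) − E°(anode) = −0.543 − (−0.744) = +0.201 V.

+0.201 V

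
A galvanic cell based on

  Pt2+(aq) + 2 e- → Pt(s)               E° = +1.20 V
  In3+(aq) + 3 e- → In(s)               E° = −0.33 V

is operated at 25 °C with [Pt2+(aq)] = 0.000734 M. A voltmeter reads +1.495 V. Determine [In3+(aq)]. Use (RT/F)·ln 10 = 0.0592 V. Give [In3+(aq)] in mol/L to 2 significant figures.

With Pt²⁺/Pt at the cathode and In³⁺/In at the anode, E°cell = +1.20 − (−0.33) = +1.53 V (n = 6).
Since E = E° − (0.0592/n)·log Q, log Q = n(E° − E)/0.0592 = 3.547.
The balanced reaction is 3 Pt2+(aq) + 2 In(s) → 3 Pt(s) + 2 In3+(aq), so Q = [In3+(aq)]^2 / [Pt2+(aq)]^3.
Solving for the unknown gives log [In3+(aq)] = −2.928, so [In3+(aq)] ≈ 0.0012 M.

0.0012 M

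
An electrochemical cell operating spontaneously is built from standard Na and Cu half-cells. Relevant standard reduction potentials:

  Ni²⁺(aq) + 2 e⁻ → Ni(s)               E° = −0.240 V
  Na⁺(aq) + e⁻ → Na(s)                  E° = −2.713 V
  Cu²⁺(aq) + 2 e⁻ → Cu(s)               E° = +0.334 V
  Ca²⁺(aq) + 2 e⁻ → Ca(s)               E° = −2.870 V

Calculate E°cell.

Of the two couples in this cell, the one with the more positive reduction potential is reduced at the cathode: here that is Cu²⁺/Cu (+0.334 V); Na⁺/Na (−2.713 V) is the anode.
E°cell = E°(cathode) − E°(anode) = +0.334 − (−2.713) = +3.047 V.

+3.047 V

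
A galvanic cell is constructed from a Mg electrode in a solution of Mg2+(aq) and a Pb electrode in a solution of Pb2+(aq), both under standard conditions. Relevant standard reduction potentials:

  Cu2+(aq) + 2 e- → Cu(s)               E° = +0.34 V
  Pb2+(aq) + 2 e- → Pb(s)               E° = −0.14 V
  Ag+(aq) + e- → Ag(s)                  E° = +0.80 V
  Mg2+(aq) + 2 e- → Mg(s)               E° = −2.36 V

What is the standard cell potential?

The Pb²⁺/Pb couple has the higher E°, so Pb ion is reduced (cathode) and Mg is oxidized (anode).
E°cell = E°(cathode) − E°(anode) = −0.14 − (−2.36) = +2.22 V.

+2.22 V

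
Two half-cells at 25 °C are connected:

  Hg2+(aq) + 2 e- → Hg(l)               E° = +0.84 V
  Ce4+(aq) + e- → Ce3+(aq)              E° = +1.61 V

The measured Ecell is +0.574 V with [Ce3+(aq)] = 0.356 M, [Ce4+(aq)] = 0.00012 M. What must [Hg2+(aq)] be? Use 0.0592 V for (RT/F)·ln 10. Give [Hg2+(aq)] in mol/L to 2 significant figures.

0.48 M

Ce⁴⁺/Ce³⁺ is the cathode (higher E°); E°cell = +1.61 − (+0.84) = +0.77 V with n = 2.
Rearranging E = E° − (0.0592/n)·log Q gives log Q = 2(+0.77 − (+0.574))/0.0592 = 6.622.
The balanced reaction is 2 Ce4+(aq) + Hg(l) → 2 Ce3+(aq) + Hg2+(aq), so Q = ([Ce3+(aq)]^2·[Hg2+(aq)]) / [Ce4+(aq)]^2.
Substituting the known concentrations and solving, log [Hg2+(aq)] = −0.323 and [Hg2+(aq)] = 0.48 M.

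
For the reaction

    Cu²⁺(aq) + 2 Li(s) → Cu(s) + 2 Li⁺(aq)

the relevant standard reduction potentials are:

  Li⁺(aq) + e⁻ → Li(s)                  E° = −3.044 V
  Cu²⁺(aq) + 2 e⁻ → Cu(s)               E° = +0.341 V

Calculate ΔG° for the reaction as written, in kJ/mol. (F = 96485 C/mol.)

−653 kJ/mol

In the reaction as written Cu²⁺(aq) is reduced, so the Cu²⁺/Cu couple is the cathode and Li⁺/Li is the anode.
E°cell = +0.341 − (−3.044) = +3.385 V; balancing electrons gives n = 2.
ΔG° = −nFE°cell = −(2)(96485)(+3.385) J/mol = −653 kJ/mol.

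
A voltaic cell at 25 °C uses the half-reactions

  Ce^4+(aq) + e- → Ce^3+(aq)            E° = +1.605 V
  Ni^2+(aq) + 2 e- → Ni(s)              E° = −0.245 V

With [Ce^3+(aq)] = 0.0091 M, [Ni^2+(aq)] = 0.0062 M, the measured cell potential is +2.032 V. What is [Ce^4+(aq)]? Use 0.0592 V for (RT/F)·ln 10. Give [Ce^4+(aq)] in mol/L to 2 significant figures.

With Ce⁴⁺/Ce³⁺ at the cathode and Ni²⁺/Ni at the anode, E°cell = +1.605 − (−0.245) = +1.850 V (n = 2).
From the Nernst equation, log Q = n(E° − E)/0.0592 = 2·(+1.850 − (+2.032))/0.0592 = −6.149.
For 2 Ce^4+(aq) + Ni(s) → 2 Ce^3+(aq) + Ni^2+(aq), the reaction quotient is Q = ([Ce^3+(aq)]^2·[Ni^2+(aq)]) / [Ce^4+(aq)]^2.
Solving for the unknown gives log [Ce^4+(aq)] = −0.070, so [Ce^4+(aq)] ≈ 0.85 M.

0.85 M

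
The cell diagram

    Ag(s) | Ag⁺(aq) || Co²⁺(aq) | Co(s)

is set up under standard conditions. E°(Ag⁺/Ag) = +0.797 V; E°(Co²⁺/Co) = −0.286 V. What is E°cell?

−1.083 V

By convention the left-hand electrode in cell notation is the anode (oxidation) and the right-hand electrode is the cathode (reduction).
E°cell = E°(right) − E°(left) = −0.286 − (+0.797) = −1.083 V.
The negative sign shows that, as written, the cell would require an external voltage to drive the reaction.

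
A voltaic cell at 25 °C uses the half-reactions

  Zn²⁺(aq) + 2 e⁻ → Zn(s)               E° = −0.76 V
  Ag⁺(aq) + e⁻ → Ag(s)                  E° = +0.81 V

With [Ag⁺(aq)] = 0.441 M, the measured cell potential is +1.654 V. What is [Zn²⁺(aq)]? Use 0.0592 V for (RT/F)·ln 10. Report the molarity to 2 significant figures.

With Ag⁺/Ag at the cathode and Zn²⁺/Zn at the anode, E°cell = +0.81 − (−0.76) = +1.57 V (n = 2).
Since E = E° − (0.0592/n)·log Q, log Q = n(E° − E)/0.0592 = −2.838.
For 2 Ag⁺(aq) + Zn(s) → 2 Ag(s) + Zn²⁺(aq), the reaction quotient is Q = [Zn²⁺(aq)] / [Ag⁺(aq)]^2.
Isolating [Zn²⁺(aq)] in Q = 10^{−2.838} yields log [Zn²⁺(aq)] = −3.549, i.e. 0.00028 M.

0.00028 M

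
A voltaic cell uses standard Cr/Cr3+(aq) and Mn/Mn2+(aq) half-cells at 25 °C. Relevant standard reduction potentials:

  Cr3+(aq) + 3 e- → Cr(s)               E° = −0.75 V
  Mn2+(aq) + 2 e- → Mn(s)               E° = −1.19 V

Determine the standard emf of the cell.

+0.44 V

Of the two couples in this cell, the one with the more positive reduction potential is reduced at the cathode: here that is Cr³⁺/Cr (−0.75 V); Mn²⁺/Mn (−1.19 V) is the anode.
E°cell = E°(cathode) − E°(anode) = −0.75 − (−1.19) = +0.44 V.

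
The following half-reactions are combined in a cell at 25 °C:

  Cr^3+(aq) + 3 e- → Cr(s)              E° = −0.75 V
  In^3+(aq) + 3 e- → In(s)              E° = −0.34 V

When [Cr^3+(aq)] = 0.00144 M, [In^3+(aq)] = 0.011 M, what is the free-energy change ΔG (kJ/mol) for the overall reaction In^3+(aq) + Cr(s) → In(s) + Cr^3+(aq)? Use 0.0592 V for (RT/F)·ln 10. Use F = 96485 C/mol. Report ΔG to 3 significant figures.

With In³⁺/In reduced at the cathode, E°cell = −0.34 − (−0.75) = +0.41 V and n = 3.
The reaction quotient is [Cr^3+(aq)] / [In^3+(aq)] = 0.131; by Nernst, E = +0.41 − (0.0592/3)(−0.883) = +0.4274 V.
ΔG = −nFE = −(3)(96485)(+0.4274) J/mol = −124 kJ/mol.

−124 kJ/mol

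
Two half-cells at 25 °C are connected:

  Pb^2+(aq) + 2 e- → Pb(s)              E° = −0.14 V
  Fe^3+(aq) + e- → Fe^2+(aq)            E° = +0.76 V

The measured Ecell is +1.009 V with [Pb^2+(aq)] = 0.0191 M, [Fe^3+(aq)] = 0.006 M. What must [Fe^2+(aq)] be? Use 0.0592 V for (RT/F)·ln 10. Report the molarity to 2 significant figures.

Fe³⁺/Fe²⁺ is the cathode (higher E°); E°cell = +0.76 − (−0.14) = +0.90 V with n = 2.
From the Nernst equation, log Q = n(E° − E)/0.0592 = 2·(+0.90 − (+1.009))/0.0592 = −3.682.
The balanced reaction is 2 Fe^3+(aq) + Pb(s) → 2 Fe^2+(aq) + Pb^2+(aq), so Q = ([Fe^2+(aq)]^2·[Pb^2+(aq)]) / [Fe^3+(aq)]^2.
Isolating [Fe^2+(aq)] in Q = 10^{−3.682} yields log [Fe^2+(aq)] = −3.203, i.e. 0.00063 M.

0.00063 M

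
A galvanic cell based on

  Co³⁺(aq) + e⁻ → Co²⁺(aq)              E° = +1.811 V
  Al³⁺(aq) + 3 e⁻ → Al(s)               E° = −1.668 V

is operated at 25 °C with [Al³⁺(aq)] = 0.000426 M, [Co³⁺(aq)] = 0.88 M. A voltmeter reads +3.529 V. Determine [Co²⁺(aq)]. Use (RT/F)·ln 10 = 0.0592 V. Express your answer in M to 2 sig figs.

With Co³⁺/Co²⁺ at the cathode and Al³⁺/Al at the anode, E°cell = +1.811 − (−1.668) = +3.479 V (n = 3).
Since E = E° − (0.0592/n)·log Q, log Q = n(E° − E)/0.0592 = −2.534.
The balanced reaction is 3 Co³⁺(aq) + Al(s) → 3 Co²⁺(aq) + Al³⁺(aq), so Q = ([Co²⁺(aq)]^3·[Al³⁺(aq)]) / [Co³⁺(aq)]^3.
Solving for the unknown gives log [Co²⁺(aq)] = 0.223, so [Co²⁺(aq)] ≈ 1.7 M.

1.7 M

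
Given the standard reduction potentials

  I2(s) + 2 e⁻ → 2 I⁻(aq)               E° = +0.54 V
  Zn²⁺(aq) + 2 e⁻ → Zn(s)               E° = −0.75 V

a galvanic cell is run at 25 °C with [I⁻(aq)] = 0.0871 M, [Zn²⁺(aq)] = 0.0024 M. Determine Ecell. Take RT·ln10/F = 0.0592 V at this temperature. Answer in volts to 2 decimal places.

+1.43 V

I₂/I⁻ is reduced (cathode, E° = +0.54 V) and Zn²⁺/Zn is oxidized (anode).
E°cell = E°cat − E°an = +0.54 − (−0.75) = +1.29 V; n = 2.
For the overall reaction I2(s) + Zn(s) → 2 I⁻(aq) + Zn²⁺(aq), Q = [I⁻(aq)]^2·[Zn²⁺(aq)] = 1.82×10^−5, giving log Q = −4.740.
Applying E = E° − (RT ln10/nF)·log Q gives +1.29 − (0.0592/2)(−4.740) = +1.43 V.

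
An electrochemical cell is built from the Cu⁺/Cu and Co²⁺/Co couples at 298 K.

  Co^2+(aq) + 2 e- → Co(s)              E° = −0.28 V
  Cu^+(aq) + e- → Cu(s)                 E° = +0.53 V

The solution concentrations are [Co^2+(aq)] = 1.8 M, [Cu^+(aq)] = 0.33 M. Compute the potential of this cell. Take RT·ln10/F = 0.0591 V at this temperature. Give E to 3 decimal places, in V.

+0.774 V

The Cu⁺/Cu couple has the more positive E°, so it is the cathode; Co²⁺/Co is the anode.
The standard potential is +0.53 − (−0.28) = +0.81 V and the balanced reaction transfers n = 2 electrons.
Balancing gives 2 Cu^+(aq) + Co(s) → 2 Cu(s) + Co^2+(aq); hence Q = [Co^2+(aq)] / [Cu^+(aq)]^2 = 16.5 (log Q = 1.218).
Applying E = E° − (RT ln10/nF)·log Q gives +0.81 − (0.0591/2)(1.218) = +0.774 V.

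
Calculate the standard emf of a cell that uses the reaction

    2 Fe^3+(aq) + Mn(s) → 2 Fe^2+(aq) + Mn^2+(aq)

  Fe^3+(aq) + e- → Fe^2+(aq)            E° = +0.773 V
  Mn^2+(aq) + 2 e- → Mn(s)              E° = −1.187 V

Fe^3+(aq) gains electrons, so the Fe³⁺/Fe²⁺ couple is the cathode; the Mn²⁺/Mn couple is the anode.
E°cell = E°(cathode) − E°(anode) = +0.773 − (−1.187) = +1.960 V.
The positive value indicates the reaction is spontaneous as written.

+1.960 V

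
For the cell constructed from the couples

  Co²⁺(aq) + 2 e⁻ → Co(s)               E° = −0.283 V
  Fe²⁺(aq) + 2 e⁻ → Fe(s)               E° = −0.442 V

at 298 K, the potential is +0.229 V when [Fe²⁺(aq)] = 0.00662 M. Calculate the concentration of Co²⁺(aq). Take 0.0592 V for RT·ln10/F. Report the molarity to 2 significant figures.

Co²⁺/Co is the cathode (higher E°); E°cell = −0.283 − (−0.442) = +0.159 V with n = 2.
Since E = E° − (0.0592/n)·log Q, log Q = n(E° − E)/0.0592 = −2.365.
Balancing electrons gives Co²⁺(aq) + Fe(s) → Co(s) + Fe²⁺(aq); thus Q = [Fe²⁺(aq)] / [Co²⁺(aq)].
Substituting the known concentrations and solving, log [Co²⁺(aq)] = 0.186 and [Co²⁺(aq)] = 1.5 M.

1.5 M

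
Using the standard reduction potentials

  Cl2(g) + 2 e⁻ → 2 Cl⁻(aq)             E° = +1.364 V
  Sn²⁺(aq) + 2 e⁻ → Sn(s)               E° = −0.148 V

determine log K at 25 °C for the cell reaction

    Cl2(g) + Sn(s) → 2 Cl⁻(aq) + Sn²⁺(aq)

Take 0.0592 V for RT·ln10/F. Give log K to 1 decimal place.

The Cl₂/Cl⁻ couple is reduced (cathode); E°cell = +1.364 − (−0.148) = +1.512 V with n = 2.
At equilibrium E = 0, so log K = nE°cell / 0.0592 = (2)(+1.512) / 0.0592 = 51.1.

log K = 51.1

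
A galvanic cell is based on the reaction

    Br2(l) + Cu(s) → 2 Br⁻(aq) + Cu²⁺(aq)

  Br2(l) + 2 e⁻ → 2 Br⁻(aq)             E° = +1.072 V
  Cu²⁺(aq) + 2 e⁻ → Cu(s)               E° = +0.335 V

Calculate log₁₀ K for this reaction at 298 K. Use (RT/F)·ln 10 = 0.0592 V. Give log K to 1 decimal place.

log K = 24.9

The Br₂/Br⁻ couple is reduced (cathode); E°cell = +1.072 − (+0.335) = +0.737 V with n = 2.
At equilibrium E = 0, so log K = nE°cell / 0.0592 = (2)(+0.737) / 0.0592 = 24.9.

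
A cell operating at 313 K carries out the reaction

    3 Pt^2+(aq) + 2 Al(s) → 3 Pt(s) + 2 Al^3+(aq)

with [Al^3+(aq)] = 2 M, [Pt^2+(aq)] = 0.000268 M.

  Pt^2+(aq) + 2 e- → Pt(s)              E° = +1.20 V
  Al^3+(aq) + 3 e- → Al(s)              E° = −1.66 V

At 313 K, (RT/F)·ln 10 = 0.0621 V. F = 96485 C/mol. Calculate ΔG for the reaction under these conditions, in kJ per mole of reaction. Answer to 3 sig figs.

With Pt²⁺/Pt reduced at the cathode, E°cell = +1.20 − (−1.66) = +2.86 V and n = 6.
Q = [Al^3+(aq)]^2 / [Pt^2+(aq)]^3 = 2.08×10^11, so log Q = 11.318 and E = +2.86 − (0.0621/6)(11.318) = +2.7429 V.
Finally ΔG = −nFE = −(6)(96485 C/mol)(+2.7429 V) = −1590 kJ/mol.

−1590 kJ/mol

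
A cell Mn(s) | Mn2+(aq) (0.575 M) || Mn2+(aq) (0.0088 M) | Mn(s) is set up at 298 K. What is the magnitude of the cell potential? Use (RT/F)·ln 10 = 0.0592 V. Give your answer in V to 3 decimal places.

For a concentration cell E°cell = 0, since both electrodes use the same couple.
The compartment with the higher Mn2+(aq) concentration (0.575 M) acts as the cathode; ions are reduced there and produced at the dilute (0.0088 M) anode.
With n = 2, Ecell = −(0.0592/2)·log([dilute]/[conc]) = −(0.0592/2)·log(0.0088/0.575) = +0.054 V.

0.054 V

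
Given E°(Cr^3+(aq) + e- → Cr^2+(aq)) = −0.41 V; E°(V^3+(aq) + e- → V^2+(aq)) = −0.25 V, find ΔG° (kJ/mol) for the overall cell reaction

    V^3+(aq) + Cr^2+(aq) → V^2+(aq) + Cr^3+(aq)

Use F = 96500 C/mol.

In the reaction as written V^3+(aq) is reduced, so the V³⁺/V²⁺ couple is the cathode and Cr³⁺/Cr²⁺ is the anode.
E°cell = −0.25 − (−0.41) = +0.16 V; balancing electrons gives n = 1.
ΔG° = −nFE°cell = −(1)(96500)(+0.16) J/mol = −15.4 kJ/mol.

−15.4 kJ/mol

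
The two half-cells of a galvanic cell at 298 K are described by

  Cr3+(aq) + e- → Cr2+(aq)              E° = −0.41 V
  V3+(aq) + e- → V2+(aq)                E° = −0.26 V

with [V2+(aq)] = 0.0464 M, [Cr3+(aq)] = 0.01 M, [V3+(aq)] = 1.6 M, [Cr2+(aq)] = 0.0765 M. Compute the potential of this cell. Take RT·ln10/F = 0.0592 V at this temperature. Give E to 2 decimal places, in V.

V³⁺/V²⁺ is reduced (cathode, E° = −0.26 V) and Cr³⁺/Cr²⁺ is oxidized (anode).
E°cell = −0.26 − (−0.41) = +0.15 V, with n = 1 electron transferred.
For the overall reaction V3+(aq) + Cr2+(aq) → V2+(aq) + Cr3+(aq), Q = ([V2+(aq)]·[Cr3+(aq)]) / ([V3+(aq)]·[Cr2+(aq)]) = 0.00379, giving log Q = −2.421.
E = E° − (0.0592/n)·log Q = +0.15 − (0.0592/1)(−2.421) = +0.29 V.

+0.29 V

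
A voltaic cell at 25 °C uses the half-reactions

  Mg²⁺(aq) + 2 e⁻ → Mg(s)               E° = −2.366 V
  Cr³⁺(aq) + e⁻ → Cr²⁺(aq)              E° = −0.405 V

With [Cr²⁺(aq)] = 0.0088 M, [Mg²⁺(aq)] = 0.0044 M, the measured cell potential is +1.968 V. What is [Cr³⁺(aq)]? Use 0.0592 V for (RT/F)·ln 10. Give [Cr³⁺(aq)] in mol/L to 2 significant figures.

0.00077 M

With Cr³⁺/Cr²⁺ at the cathode and Mg²⁺/Mg at the anode, E°cell = −0.405 − (−2.366) = +1.961 V (n = 2).
Since E = E° − (0.0592/n)·log Q, log Q = n(E° − E)/0.0592 = −0.236.
The balanced reaction is 2 Cr³⁺(aq) + Mg(s) → 2 Cr²⁺(aq) + Mg²⁺(aq), so Q = ([Cr²⁺(aq)]^2·[Mg²⁺(aq)]) / [Cr³⁺(aq)]^2.
Solving for the unknown gives log [Cr³⁺(aq)] = −3.116, so [Cr³⁺(aq)] ≈ 0.00077 M.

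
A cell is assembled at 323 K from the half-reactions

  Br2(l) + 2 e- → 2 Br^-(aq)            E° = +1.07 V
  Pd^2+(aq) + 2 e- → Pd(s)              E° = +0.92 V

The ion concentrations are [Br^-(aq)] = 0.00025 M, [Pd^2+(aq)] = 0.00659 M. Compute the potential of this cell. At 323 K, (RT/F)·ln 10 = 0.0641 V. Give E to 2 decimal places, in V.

+0.45 V

Since E°(Br₂/Br⁻) > E°(Pd²⁺/Pd), Br₂/Br⁻ serves as the cathode.
E°cell = +1.07 − (+0.92) = +0.15 V, with n = 2 electrons transferred.
For the overall reaction Br2(l) + Pd(s) → 2 Br^-(aq) + Pd^2+(aq), Q = [Br^-(aq)]^2·[Pd^2+(aq)] = 4.12×10^−10, giving log Q = −9.385.
By the Nernst equation, E = +0.15 − (0.0641/2)·(−9.385) = +0.45 V.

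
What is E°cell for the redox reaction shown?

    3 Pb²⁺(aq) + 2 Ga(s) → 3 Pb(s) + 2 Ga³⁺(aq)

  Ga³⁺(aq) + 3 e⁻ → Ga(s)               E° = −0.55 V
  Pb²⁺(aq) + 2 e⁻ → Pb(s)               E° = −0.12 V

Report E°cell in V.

+0.43 V

Pb²⁺(aq) gains electrons, so the Pb²⁺/Pb couple is the cathode; the Ga³⁺/Ga couple is the anode.
E°cell = E°(cathode) − E°(anode) = −0.12 − (−0.55) = +0.43 V.
The positive value indicates the reaction is spontaneous as written.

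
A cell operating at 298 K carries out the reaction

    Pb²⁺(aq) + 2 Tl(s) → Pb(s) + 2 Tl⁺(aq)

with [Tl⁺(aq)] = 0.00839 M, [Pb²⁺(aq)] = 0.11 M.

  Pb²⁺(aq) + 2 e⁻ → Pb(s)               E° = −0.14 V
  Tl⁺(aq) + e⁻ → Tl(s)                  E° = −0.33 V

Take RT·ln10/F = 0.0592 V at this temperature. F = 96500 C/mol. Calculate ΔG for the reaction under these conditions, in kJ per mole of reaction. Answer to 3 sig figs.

−54.9 kJ/mol

E°cell = −0.14 − (−0.33) = +0.19 V; the balanced reaction transfers n = 2 electrons.
Here Q = [Tl⁺(aq)]^2 / [Pb²⁺(aq)] = 0.00064 (log Q = −3.194), giving E = +0.19 − (0.0592/2)·(−3.194) = +0.2845 V.
Finally ΔG = −nFE = −(2)(96500 C/mol)(+0.2845 V) = −54.9 kJ/mol.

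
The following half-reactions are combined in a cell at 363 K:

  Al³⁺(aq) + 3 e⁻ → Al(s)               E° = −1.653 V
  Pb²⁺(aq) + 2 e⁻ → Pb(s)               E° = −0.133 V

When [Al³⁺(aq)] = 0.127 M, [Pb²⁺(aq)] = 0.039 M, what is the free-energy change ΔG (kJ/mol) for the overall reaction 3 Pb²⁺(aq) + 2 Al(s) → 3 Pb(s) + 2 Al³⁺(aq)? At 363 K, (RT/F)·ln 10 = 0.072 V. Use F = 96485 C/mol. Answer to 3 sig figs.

E°cell = −0.133 − (−1.653) = +1.520 V; the balanced reaction transfers n = 6 electrons.
Q = [Al³⁺(aq)]^2 / [Pb²⁺(aq)]^3 = 272, so log Q = 2.434 and E = +1.520 − (0.072/6)(2.434) = +1.4908 V.
ΔG = −nFE = −(6)(96485)(+1.4908) J/mol = −863 kJ/mol.

−863 kJ/mol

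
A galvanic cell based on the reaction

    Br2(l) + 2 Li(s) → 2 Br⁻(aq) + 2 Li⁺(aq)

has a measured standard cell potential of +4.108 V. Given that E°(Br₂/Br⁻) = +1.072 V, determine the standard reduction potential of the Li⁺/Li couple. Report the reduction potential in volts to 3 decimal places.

In the reaction as written the Br₂/Br⁻ couple is reduced (cathode) and Li⁺/Li is oxidized (anode), so E°cell = E°(Br₂/Br⁻) − E°(Li⁺/Li).
E°(Li⁺/Li) = E°(cathode) − E°cell = +1.072 − (+4.108) = −3.036 V.

−3.036 V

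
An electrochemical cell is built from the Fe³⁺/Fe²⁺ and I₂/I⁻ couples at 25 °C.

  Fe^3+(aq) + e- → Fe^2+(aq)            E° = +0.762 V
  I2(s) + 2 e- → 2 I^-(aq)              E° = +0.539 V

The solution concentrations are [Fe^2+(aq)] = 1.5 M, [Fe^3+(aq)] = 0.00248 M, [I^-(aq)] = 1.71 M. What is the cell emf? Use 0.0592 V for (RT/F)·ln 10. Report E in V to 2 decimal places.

Fe³⁺/Fe²⁺ is reduced (cathode, E° = +0.762 V) and I₂/I⁻ is oxidized (anode).
The standard potential is +0.762 − (+0.539) = +0.223 V and the balanced reaction transfers n = 2 electrons.
For the overall reaction 2 Fe^3+(aq) + 2 I^-(aq) → 2 Fe^2+(aq) + I2(s), Q = [Fe^2+(aq)]^2 / ([Fe^3+(aq)]^2·[I^-(aq)]^2) = 1.25×10^5, giving log Q = 5.097.
By the Nernst equation, E = +0.223 − (0.0592/2)·(5.097) = +0.07 V.

+0.07 V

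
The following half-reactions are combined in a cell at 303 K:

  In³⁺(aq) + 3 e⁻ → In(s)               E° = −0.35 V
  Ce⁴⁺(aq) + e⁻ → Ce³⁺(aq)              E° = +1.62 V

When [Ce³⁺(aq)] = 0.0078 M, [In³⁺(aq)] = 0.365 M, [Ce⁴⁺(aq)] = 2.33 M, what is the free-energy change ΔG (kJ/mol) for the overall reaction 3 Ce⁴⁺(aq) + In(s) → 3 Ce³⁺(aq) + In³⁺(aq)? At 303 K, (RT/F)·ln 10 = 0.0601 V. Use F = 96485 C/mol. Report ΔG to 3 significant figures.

With Ce⁴⁺/Ce³⁺ reduced at the cathode, E°cell = +1.62 − (−0.35) = +1.97 V and n = 3.
The reaction quotient is ([Ce³⁺(aq)]^3·[In³⁺(aq)]) / [Ce⁴⁺(aq)]^3 = 1.37×10^−8; by Nernst, E = +1.97 − (0.0601/3)(−7.863) = +2.1275 V.
ΔG = −nFE = −(3)(96485)(+2.1275) J/mol = −616 kJ/mol.

−616 kJ/mol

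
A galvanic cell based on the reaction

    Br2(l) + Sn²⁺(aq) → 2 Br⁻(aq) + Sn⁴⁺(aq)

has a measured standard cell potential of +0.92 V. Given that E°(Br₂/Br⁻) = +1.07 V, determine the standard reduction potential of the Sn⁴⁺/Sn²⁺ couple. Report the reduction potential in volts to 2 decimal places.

+0.15 V

In the reaction as written the Br₂/Br⁻ couple is reduced (cathode) and Sn⁴⁺/Sn²⁺ is oxidized (anode), so E°cell = E°(Br₂/Br⁻) − E°(Sn⁴⁺/Sn²⁺).
E°(Sn⁴⁺/Sn²⁺) = E°(cathode) − E°cell = +1.07 − (+0.92) = +0.15 V.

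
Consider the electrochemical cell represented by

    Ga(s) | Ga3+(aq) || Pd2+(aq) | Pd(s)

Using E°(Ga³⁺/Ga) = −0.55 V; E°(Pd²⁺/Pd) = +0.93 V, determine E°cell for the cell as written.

+1.48 V

By convention the left-hand electrode in cell notation is the anode (oxidation) and the right-hand electrode is the cathode (reduction).
E°cell = E°(right) − E°(left) = +0.93 − (−0.55) = +1.48 V.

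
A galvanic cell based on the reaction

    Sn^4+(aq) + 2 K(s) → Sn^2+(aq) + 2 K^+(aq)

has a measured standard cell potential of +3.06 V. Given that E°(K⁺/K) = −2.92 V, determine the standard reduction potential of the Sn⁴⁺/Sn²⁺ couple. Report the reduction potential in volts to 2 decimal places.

In the reaction as written the Sn⁴⁺/Sn²⁺ couple is reduced (cathode) and K⁺/K is oxidized (anode), so E°cell = E°(Sn⁴⁺/Sn²⁺) − E°(K⁺/K).
E°(Sn⁴⁺/Sn²⁺) = E°cell + E°(anode) = +3.06 + (−2.92) = +0.14 V.

+0.14 V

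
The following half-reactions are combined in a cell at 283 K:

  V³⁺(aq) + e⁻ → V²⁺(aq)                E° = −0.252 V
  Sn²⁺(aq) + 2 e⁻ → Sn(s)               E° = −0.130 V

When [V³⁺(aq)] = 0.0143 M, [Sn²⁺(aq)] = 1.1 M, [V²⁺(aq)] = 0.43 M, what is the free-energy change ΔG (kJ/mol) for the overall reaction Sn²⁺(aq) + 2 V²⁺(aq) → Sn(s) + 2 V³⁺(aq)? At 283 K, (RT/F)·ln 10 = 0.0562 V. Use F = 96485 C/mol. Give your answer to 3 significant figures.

−39.8 kJ/mol

E°cell = −0.130 − (−0.252) = +0.122 V; the balanced reaction transfers n = 2 electrons.
Here Q = [V³⁺(aq)]^2 / ([Sn²⁺(aq)]·[V²⁺(aq)]^2) = 0.00101 (log Q = −2.998), giving E = +0.122 − (0.0562/2)·(−2.998) = +0.2062 V.
Finally ΔG = −nFE = −(2)(96485 C/mol)(+0.2062 V) = −39.8 kJ/mol.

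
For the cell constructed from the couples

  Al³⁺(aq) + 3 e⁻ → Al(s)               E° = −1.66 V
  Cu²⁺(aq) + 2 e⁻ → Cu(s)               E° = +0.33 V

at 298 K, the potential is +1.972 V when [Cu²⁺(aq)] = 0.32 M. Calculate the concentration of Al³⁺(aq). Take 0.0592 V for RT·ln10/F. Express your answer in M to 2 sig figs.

Cu²⁺/Cu is the cathode (higher E°); E°cell = +0.33 − (−1.66) = +1.99 V with n = 6.
Rearranging E = E° − (0.0592/n)·log Q gives log Q = 6(+1.99 − (+1.972))/0.0592 = 1.824.
Balancing electrons gives 3 Cu²⁺(aq) + 2 Al(s) → 3 Cu(s) + 2 Al³⁺(aq); thus Q = [Al³⁺(aq)]^2 / [Cu²⁺(aq)]^3.
Solving for the unknown gives log [Al³⁺(aq)] = 0.170, so [Al³⁺(aq)] ≈ 1.5 M.

1.5 M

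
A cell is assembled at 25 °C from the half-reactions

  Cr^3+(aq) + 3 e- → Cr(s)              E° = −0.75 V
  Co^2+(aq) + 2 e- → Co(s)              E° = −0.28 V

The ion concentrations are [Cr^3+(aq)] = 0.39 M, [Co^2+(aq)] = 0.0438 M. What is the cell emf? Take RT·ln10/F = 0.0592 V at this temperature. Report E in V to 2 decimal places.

+0.44 V

Since E°(Co²⁺/Co) > E°(Cr³⁺/Cr), Co²⁺/Co serves as the cathode.
E°cell = E°cat − E°an = −0.28 − (−0.75) = +0.47 V; n = 6.
For the overall reaction 3 Co^2+(aq) + 2 Cr(s) → 3 Co(s) + 2 Cr^3+(aq), Q = [Cr^3+(aq)]^2 / [Co^2+(aq)]^3 = 1.81×10^3, giving log Q = 3.258.
E = E° − (0.0592/n)·log Q = +0.47 − (0.0592/6)(3.258) = +0.44 V.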